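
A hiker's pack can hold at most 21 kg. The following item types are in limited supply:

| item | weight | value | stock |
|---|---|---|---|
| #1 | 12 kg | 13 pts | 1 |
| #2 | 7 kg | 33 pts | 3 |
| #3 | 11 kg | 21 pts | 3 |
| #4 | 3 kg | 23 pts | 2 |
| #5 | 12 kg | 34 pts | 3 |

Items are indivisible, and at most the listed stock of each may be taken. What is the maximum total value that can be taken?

Best selections within weight 21 and stock limits:
- 2×#2 + 2×#4: weight 20, value 112
- 3×#2: weight 21, value 99
- 2×#2 + 1×#4: weight 17, value 89
- 2×#4 + 1×#5: weight 18, value 80
Best: 112 pts.

112 pts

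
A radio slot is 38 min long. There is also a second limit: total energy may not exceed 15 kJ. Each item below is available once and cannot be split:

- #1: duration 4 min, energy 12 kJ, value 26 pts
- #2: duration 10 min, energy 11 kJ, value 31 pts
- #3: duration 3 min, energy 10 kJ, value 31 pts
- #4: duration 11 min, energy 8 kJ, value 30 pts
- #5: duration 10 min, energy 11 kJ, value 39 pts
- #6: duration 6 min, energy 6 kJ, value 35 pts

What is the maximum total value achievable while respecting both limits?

Feasible sets respecting both limits:
- #4+#6: duration 17, energy 14, value 65
- #5: duration 10, energy 11, value 39
- #6: duration 6, energy 6, value 35
- #2: duration 10, energy 11, value 31
Best: 65 pts.

65 pts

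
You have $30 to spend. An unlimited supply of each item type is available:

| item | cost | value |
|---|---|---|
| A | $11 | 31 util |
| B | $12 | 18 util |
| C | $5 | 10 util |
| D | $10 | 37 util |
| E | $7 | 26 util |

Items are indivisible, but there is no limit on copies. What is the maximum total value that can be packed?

Best value-per-unit is E at 26/7; filling with it alone gives 4×26 = 104.
Optimal mix: 3×D → cost 30, value 111.

111 util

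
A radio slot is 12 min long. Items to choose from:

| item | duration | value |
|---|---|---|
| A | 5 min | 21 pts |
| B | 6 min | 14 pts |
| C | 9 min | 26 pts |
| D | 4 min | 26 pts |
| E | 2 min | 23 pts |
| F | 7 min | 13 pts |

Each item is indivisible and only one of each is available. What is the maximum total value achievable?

70 pts

Check high-value combinations within 12 min:
- A+D+E: duration 5+4+2=11, value 21+26+23=70
- B+D+E: duration 6+4+2=12, value 14+26+23=63
- D+E: duration 4+2=6, value 26+23=49
- C+E: duration 9+2=11, value 26+23=49
Best: 70 pts.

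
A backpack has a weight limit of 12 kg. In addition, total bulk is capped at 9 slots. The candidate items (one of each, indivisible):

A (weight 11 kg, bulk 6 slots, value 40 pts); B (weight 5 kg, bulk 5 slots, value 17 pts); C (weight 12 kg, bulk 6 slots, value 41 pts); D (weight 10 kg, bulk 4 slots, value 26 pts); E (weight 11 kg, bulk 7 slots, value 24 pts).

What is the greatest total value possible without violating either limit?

Feasible sets respecting both limits:
- C: weight 12, bulk 6, value 41
- A: weight 11, bulk 6, value 40
- D: weight 10, bulk 4, value 26
- E: weight 11, bulk 7, value 24
Best: 41 pts.

41 pts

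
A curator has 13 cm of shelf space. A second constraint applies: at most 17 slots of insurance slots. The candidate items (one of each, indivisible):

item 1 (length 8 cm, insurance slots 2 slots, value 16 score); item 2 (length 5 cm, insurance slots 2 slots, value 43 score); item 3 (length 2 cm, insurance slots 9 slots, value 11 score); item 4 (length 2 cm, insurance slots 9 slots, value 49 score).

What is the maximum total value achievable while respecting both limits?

Feasible sets respecting both limits:
- item 2+item 4: length 7, insurance slots 11, value 92
- item 1+item 4: length 10, insurance slots 11, value 65
- item 1+item 2: length 13, insurance slots 4, value 59
- item 2+item 3: length 7, insurance slots 11, value 54
Best: 92 score.

92 score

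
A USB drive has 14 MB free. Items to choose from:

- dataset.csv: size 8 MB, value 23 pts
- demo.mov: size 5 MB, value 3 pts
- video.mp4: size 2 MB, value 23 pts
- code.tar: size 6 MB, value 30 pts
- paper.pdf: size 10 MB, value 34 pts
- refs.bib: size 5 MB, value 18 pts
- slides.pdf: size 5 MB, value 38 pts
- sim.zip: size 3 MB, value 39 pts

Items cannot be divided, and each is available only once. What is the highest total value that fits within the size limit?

107 pts

Check high-value combinations within 14 MB:
- code.tar+slides.pdf+sim.zip: size 6+5+3=14, value 30+38+39=107
- video.mp4+slides.pdf+sim.zip: size 2+5+3=10, value 23+38+39=100
- refs.bib+slides.pdf+sim.zip: size 5+5+3=13, value 18+38+39=95
Best: 107 pts.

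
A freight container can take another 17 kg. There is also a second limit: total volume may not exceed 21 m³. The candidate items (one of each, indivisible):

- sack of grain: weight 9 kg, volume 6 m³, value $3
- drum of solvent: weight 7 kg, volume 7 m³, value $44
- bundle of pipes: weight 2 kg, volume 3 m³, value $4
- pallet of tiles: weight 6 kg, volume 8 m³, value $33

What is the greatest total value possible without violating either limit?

$81

Feasible sets respecting both limits:
- drum of solvent+bundle of pipes+pallet of tiles: weight 15, volume 18, value 81
- drum of solvent+pallet of tiles: weight 13, volume 15, value 77
- drum of solvent+bundle of pipes: weight 9, volume 10, value 48
Best: $81.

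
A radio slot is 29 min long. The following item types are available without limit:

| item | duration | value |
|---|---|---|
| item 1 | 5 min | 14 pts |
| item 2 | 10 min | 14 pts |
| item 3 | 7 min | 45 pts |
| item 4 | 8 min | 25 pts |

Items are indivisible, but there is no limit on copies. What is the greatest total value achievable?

180 pts

Best value-per-unit is item 3 at 45/7, and filling with it alone uses duration 4×7=28. No mix of the others beats 4×45 = 180.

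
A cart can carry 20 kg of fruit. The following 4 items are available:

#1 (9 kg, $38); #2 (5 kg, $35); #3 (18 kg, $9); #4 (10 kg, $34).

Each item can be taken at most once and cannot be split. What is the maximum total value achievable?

This is a 0/1 knapsack; check combinations near the capacity.
- #1+#2: weight 9+5=14, value 38+35=73
- #1+#4: weight 9+10=19, value 38+34=72
- #2+#4: weight 5+10=15, value 35+34=69
Best: $73.

$73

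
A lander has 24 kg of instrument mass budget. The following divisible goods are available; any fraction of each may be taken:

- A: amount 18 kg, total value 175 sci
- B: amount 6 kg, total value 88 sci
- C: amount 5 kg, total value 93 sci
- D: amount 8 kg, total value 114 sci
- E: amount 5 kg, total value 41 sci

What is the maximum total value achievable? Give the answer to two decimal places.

343.61

Take in order of value per unit:
- C (93/5 per unit): all 5 → value 93, running total 93.00
- B (88/6 per unit): all 6 → value 88, running total 181.00
- D (114/8 per unit): all 8 → value 114, running total 295.00
- A (175/18 per unit): 5 of 18 → value 5×175/18 = 48.6111, running total 343.61
Total 343.61.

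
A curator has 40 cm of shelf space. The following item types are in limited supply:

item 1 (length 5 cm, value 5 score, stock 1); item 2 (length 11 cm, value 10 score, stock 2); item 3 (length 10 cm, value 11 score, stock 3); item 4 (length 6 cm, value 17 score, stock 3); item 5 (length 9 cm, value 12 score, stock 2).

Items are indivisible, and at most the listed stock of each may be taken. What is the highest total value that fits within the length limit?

75 score

Best selections within length 40 and stock limits:
- 3×item 4 + 2×item 5: length 36, value 75
- 1×item 3 + 3×item 4 + 1×item 5: length 37, value 74
- 2×item 3 + 3×item 4: length 38, value 73
- 1×item 2 + 3×item 4 + 1×item 5: length 38, value 73
Best: 75 score.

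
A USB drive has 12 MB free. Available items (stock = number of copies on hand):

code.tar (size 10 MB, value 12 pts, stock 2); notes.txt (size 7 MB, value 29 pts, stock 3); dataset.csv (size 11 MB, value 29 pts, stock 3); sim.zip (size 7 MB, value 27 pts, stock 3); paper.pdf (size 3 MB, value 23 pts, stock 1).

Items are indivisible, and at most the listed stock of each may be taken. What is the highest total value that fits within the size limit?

52 pts

Best selections within size 12 and stock limits:
- 1×notes.txt + 1×paper.pdf: size 10, value 52
- 1×sim.zip + 1×paper.pdf: size 10, value 50
Best: 52 pts.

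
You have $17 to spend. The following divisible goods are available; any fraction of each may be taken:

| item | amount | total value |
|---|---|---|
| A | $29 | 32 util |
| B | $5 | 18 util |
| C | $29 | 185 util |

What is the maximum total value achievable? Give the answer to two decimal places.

Take in order of value per unit:
- C (185/29 per unit): 17 of 29 → value 17×185/29 = 108.4483, running total 108.45
Total 108.45.

108.45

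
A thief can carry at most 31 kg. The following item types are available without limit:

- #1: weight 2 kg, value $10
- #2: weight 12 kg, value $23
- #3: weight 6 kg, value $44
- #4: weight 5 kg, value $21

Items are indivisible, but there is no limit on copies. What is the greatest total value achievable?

$220

Best value-per-unit is #3 at 44/6, and filling with it alone uses weight 5×6=30. No mix of the others beats 5×44 = 220.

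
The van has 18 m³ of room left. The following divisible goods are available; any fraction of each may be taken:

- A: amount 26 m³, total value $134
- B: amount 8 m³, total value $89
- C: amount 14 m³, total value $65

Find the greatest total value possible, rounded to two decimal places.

Take in order of value per unit:
- B (89/8 per unit): all 8 → value 89, running total 89.00
- A (134/26 per unit): 10 of 26 → value 10×134/26 = 51.5385, running total 140.54
Total 140.54.

140.54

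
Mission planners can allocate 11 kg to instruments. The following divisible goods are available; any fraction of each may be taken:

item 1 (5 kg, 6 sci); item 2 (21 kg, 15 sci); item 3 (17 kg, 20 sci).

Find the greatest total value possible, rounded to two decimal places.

13.06

Take in order of value per unit:
- item 1 (6/5 per unit): all 5 → value 6, running total 6.00
- item 3 (20/17 per unit): 6 of 17 → value 6×20/17 = 7.0588, running total 13.06
Total 13.06.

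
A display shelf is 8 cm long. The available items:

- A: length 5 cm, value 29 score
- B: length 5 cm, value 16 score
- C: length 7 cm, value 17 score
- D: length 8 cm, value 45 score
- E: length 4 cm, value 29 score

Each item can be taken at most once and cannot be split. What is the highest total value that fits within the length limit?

Check high-value combinations within 8 cm:
- D: length 8, value 45
- E: length 4, value 29
- A: length 5, value 29
Best: 45 score.

45 score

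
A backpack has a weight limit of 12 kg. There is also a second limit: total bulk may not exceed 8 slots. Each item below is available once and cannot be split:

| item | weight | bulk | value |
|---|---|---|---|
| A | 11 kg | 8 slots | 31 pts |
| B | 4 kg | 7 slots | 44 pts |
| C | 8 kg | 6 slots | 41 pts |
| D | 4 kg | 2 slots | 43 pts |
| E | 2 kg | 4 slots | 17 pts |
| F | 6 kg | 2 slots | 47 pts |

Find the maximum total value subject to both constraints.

Feasible sets respecting both limits:
- D+E+F: weight 12, bulk 8, value 107
- D+F: weight 10, bulk 4, value 90
- C+D: weight 12, bulk 8, value 84
- E+F: weight 8, bulk 6, value 64
Best: 107 pts.

107 pts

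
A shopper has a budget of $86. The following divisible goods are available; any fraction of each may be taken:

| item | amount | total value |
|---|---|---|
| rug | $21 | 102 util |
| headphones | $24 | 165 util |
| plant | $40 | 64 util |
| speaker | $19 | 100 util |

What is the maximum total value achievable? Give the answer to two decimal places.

Take in order of value per unit:
- headphones (165/24 per unit): all 24 → value 165, running total 165.00
- speaker (100/19 per unit): all 19 → value 100, running total 265.00
- rug (102/21 per unit): all 21 → value 102, running total 367.00
- plant (64/40 per unit): 22 of 40 → value 22×64/40 = 35.2000, running total 402.20
Total 402.20.

402.20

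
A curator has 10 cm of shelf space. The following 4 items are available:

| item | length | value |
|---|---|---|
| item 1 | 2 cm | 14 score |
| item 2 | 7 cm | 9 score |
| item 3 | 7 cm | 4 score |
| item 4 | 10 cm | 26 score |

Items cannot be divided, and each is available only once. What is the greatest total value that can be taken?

This is a 0/1 knapsack; check combinations near the capacity.
- item 4: length 10, value 26
- item 1+item 2: length 2+7=9, value 14+9=23
- item 1+item 3: length 2+7=9, value 14+4=18
- item 1: length 2, value 14
Best: 26 score.

26 score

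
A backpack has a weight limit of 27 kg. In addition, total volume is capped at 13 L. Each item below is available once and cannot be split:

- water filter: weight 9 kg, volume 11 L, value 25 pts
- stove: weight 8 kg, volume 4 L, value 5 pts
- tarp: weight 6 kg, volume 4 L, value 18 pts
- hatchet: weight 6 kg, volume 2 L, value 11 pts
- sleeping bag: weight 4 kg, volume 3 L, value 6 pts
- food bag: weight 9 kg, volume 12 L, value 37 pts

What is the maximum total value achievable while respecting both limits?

40 pts

Feasible sets respecting both limits:
- stove+tarp+hatchet+sleeping bag: weight 24, volume 13, value 40
- food bag: weight 9, volume 12, value 37
- water filter+hatchet: weight 15, volume 13, value 36
- tarp+hatchet+sleeping bag: weight 16, volume 9, value 35
Best: 40 pts.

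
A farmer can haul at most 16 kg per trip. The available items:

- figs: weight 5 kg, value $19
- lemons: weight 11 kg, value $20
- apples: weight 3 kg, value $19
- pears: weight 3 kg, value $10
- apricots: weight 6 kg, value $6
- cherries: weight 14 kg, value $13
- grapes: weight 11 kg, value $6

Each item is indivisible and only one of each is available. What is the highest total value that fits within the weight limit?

Check high-value combinations within 16 kg:
- figs+apples+pears: weight 5+3+3=11, value 19+19+10=48
- figs+apples+apricots: weight 5+3+6=14, value 19+19+6=44
- lemons+apples: weight 11+3=14, value 20+19=39
- figs+lemons: weight 5+11=16, value 19+20=39
Best: $48.

$48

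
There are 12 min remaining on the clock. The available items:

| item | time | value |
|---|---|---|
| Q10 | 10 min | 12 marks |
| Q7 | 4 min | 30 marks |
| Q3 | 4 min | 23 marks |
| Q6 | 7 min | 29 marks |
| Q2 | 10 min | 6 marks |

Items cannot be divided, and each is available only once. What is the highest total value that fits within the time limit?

Check high-value combinations within 12 min:
- Q7+Q6: time 4+7=11, value 30+29=59
- Q7+Q3: time 4+4=8, value 30+23=53
- Q3+Q6: time 4+7=11, value 23+29=52
- Q7: time 4, value 30
Best: 59 marks.

59 marks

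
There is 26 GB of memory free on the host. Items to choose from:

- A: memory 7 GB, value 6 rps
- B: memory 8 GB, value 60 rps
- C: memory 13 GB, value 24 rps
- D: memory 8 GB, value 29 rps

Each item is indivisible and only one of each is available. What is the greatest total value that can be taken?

Check high-value combinations within 26 GB:
- A+B+D: memory 7+8+8=23, value 6+60+29=95
- B+D: memory 8+8=16, value 60+29=89
- B+C: memory 8+13=21, value 60+24=84
- A+B: memory 7+8=15, value 6+60=66
Best: 95 rps.

95 rps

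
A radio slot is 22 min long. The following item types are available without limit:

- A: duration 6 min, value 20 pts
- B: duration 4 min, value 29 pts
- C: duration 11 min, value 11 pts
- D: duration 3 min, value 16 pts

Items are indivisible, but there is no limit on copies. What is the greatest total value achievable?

148 pts

Best value-per-unit is B at 29/4; filling with it alone gives 5×29 = 145.
Optimal mix: 4×B + 2×D → duration 22, value 148.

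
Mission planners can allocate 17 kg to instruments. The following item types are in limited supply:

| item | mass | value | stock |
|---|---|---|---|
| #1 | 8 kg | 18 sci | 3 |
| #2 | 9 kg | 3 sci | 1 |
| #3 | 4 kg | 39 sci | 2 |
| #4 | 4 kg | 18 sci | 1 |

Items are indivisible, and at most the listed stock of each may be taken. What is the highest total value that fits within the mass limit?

96 sci

Top feasible selections:
- 2×#3 + 1×#4: mass 12, value 96
- 1×#1 + 2×#3: mass 16, value 96
- 1×#2 + 2×#3: mass 17, value 81
Best: 96 sci.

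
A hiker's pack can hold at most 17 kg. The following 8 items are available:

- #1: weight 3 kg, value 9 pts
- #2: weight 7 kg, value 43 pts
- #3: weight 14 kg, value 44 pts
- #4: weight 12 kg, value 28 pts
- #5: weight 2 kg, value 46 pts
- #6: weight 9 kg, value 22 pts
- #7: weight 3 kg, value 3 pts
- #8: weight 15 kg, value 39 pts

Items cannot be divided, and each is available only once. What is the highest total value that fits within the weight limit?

101 pts

Check high-value combinations within 17 kg:
- #1+#2+#5+#7: weight 3+7+2+3=15, value 9+43+46+3=101
- #1+#2+#5: weight 3+7+2=12, value 9+43+46=98
- #2+#5+#7: weight 7+2+3=12, value 43+46+3=92
- #3+#5: weight 14+2=16, value 44+46=90
Best: 101 pts.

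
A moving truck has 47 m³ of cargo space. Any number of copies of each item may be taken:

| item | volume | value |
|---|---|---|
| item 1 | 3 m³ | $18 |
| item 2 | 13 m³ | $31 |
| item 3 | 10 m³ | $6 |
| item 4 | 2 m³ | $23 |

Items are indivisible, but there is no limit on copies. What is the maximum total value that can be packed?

$529

Best value-per-unit is item 4 at 23/2, and filling with it alone uses volume 23×2=46. No mix of the others beats 23×23 = 529.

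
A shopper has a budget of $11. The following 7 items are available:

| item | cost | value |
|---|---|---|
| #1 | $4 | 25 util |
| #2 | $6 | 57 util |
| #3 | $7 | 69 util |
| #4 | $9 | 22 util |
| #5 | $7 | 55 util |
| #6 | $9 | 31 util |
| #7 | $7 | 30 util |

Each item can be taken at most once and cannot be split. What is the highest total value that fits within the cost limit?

Check high-value combinations within $11:
- #1+#3: cost 4+7=11, value 25+69=94
- #1+#2: cost 4+6=10, value 25+57=82
- #1+#5: cost 4+7=11, value 25+55=80
Best: 94 util.

94 util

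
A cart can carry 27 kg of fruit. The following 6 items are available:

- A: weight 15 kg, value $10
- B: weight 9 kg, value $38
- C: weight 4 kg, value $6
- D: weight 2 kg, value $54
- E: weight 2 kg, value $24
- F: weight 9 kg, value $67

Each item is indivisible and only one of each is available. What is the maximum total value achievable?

$189

Check high-value combinations within 27 kg:
- B+C+D+E+F: weight 9+4+2+2+9=26, value 38+6+54+24+67=189
- B+D+E+F: weight 9+2+2+9=22, value 38+54+24+67=183
- B+C+D+F: weight 9+4+2+9=24, value 38+6+54+67=165
- B+D+F: weight 9+2+9=20, value 38+54+67=159
Best: $189.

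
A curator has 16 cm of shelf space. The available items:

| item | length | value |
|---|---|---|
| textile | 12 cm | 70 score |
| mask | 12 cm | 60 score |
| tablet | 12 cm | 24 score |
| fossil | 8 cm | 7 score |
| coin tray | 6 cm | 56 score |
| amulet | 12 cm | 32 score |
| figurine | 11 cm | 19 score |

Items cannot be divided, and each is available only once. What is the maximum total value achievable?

Check high-value combinations within 16 cm:
- textile: length 12, value 70
- fossil+coin tray: length 8+6=14, value 7+56=63
- mask: length 12, value 60
- coin tray: length 6, value 56
Best: 70 score.

70 score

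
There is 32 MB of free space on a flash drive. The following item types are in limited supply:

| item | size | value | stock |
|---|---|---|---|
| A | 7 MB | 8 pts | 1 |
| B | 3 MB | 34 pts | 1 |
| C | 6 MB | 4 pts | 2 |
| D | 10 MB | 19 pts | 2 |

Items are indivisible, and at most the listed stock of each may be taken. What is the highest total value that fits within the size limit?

Best selections within size 32 and stock limits:
- 1×A + 1×B + 2×D: size 30, value 80
- 1×B + 1×C + 2×D: size 29, value 76
Best: 80 pts.

80 pts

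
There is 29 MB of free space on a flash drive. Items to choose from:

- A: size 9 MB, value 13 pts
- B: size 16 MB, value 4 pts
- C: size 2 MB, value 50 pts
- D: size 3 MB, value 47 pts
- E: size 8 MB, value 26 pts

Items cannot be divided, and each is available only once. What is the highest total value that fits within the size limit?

136 pts

This is a 0/1 knapsack; check combinations near the capacity.
- A+C+D+E: size 9+2+3+8=22, value 13+50+47+26=136
- B+C+D+E: size 16+2+3+8=29, value 4+50+47+26=127
- C+D+E: size 2+3+8=13, value 50+47+26=123
- A+C+D: size 9+2+3=14, value 13+50+47=110
- B+C+D: size 16+2+3=21, value 4+50+47=101
Best: 136 pts.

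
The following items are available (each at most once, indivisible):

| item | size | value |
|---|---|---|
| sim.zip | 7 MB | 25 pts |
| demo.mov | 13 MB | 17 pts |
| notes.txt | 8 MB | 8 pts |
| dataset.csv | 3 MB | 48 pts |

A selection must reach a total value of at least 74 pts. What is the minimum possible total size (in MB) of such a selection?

18

Subsets with value ≥ 74, sorted by total size:
- sim.zip+notes.txt+dataset.csv: size 18, value 81
- sim.zip+demo.mov+dataset.csv: size 23, value 90
- sim.zip+demo.mov+notes.txt+dataset.csv: size 31, value 98
Minimum size: 18 MB.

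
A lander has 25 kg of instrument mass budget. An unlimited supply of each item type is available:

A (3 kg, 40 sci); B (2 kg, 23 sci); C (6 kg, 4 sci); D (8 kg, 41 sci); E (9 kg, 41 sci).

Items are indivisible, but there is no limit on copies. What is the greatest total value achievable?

326 sci

Best value-per-unit is A at 40/3; filling with it alone gives 8×40 = 320.
Optimal mix: 7×A + 2×B → mass 25, value 326.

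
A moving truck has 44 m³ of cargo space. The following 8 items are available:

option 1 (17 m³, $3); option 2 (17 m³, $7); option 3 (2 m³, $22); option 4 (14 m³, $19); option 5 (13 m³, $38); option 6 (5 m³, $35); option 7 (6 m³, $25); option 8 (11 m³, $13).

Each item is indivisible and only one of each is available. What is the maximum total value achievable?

$139

Check high-value combinations within 44 m³:
- option 3+option 4+option 5+option 6+option 7: volume 2+14+13+5+6=40, value 22+19+38+35+25=139
- option 3+option 5+option 6+option 7+option 8: volume 2+13+5+6+11=37, value 22+38+35+25+13=133
- option 2+option 3+option 5+option 6+option 7: volume 17+2+13+5+6=43, value 7+22+38+35+25=127
Best: $139.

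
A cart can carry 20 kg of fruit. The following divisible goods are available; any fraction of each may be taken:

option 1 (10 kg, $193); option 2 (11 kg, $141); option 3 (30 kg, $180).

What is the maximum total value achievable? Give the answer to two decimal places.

321.18

Take in order of value per unit:
- option 1 (193/10 per unit): all 10 → value 193, running total 193.00
- option 2 (141/11 per unit): 10 of 11 → value 10×141/11 = 128.1818, running total 321.18
Total 321.18.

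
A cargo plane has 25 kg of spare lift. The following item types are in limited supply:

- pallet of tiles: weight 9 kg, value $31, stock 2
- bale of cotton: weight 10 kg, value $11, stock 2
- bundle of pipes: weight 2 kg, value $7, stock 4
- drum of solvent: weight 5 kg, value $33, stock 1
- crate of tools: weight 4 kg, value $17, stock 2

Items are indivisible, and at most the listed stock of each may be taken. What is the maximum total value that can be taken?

Best selections within weight 25 and stock limits:
- 1×pallet of tiles + 1×bundle of pipes + 1×drum of solvent + 2×crate of tools: weight 24, value 105
- 1×pallet of tiles + 3×bundle of pipes + 1×drum of solvent + 1×crate of tools: weight 24, value 102
- 2×pallet of tiles + 1×bundle of pipes + 1×drum of solvent: weight 25, value 102
- 1×pallet of tiles + 1×drum of solvent + 2×crate of tools: weight 22, value 98
Best: $105.

$105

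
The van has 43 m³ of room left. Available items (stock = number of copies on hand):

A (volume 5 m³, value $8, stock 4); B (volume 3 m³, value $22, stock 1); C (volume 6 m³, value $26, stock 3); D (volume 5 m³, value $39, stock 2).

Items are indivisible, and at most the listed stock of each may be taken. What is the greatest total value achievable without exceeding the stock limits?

$194

Best selections within volume 43 and stock limits:
- 2×A + 1×B + 3×C + 2×D: volume 41, value 194
- 1×A + 1×B + 3×C + 2×D: volume 36, value 186
Best: $194.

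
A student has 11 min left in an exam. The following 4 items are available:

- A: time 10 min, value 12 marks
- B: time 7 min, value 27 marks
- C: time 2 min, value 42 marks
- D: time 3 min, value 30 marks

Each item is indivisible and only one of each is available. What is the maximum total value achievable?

72 marks

This is a 0/1 knapsack; check combinations near the capacity.
- C+D: time 2+3=5, value 42+30=72
- B+C: time 7+2=9, value 27+42=69
- B+D: time 7+3=10, value 27+30=57
- C: time 2, value 42
Best: 72 marks.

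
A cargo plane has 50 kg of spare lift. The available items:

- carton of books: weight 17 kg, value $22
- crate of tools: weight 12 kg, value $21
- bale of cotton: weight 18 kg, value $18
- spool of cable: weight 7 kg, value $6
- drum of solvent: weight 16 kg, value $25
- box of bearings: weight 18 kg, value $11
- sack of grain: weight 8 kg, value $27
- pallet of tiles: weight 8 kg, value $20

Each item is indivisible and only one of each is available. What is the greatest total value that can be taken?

Check high-value combinations within 50 kg:
- carton of books+drum of solvent+sack of grain+pallet of tiles: weight 17+16+8+8=49, value 22+25+27+20=94
- crate of tools+drum of solvent+sack of grain+pallet of tiles: weight 12+16+8+8=44, value 21+25+27+20=93
- carton of books+crate of tools+sack of grain+pallet of tiles: weight 17+12+8+8=45, value 22+21+27+20=90
- bale of cotton+drum of solvent+sack of grain+pallet of tiles: weight 18+16+8+8=50, value 18+25+27+20=90
- crate of tools+bale of cotton+sack of grain+pallet of tiles: weight 12+18+8+8=46, value 21+18+27+20=86
Best: $94.

$94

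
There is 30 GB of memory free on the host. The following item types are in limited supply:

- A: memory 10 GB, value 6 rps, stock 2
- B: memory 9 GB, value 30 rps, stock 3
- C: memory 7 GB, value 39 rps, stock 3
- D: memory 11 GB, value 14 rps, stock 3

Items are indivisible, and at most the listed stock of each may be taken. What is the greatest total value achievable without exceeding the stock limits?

Best selections within memory 30 and stock limits:
- 1×B + 3×C: memory 30, value 147
- 3×C: memory 21, value 117
- 1×B + 2×C: memory 23, value 108
Best: 147 rps.

147 rps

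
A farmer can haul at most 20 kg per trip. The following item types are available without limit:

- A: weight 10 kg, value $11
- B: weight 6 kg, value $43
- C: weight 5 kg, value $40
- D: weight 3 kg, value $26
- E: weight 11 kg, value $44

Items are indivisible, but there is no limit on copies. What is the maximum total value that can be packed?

Best value-per-unit is D at 26/3; filling with it alone gives 6×26 = 156.
Optimal mix: 1×C + 5×D → weight 20, value 170.

$170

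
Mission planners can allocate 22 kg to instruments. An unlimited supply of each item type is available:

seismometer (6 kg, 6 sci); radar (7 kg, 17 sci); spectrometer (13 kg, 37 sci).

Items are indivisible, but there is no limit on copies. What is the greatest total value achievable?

Best value-per-unit is spectrometer at 37/13; filling with it alone gives 1×37 = 37.
Optimal mix: 1×radar + 1×spectrometer → mass 20, value 54.

54 sci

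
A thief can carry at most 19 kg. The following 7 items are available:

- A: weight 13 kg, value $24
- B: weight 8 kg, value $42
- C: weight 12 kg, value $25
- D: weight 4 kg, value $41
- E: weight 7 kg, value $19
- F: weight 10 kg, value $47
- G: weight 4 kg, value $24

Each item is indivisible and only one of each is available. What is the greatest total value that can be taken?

Check high-value combinations within 19 kg:
- D+F+G: weight 4+10+4=18, value 41+47+24=112
- B+D+G: weight 8+4+4=16, value 42+41+24=107
- B+D+E: weight 8+4+7=19, value 42+41+19=102
- B+F: weight 8+10=18, value 42+47=89
- D+F: weight 4+10=14, value 41+47=88
Best: $112.

$112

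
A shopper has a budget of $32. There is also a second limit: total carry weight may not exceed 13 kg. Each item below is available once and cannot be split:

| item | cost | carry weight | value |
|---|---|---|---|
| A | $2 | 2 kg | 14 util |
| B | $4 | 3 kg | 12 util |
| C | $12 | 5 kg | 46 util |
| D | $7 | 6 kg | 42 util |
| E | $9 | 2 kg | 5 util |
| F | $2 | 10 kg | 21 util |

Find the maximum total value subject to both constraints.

Feasible sets respecting both limits:
- A+C+D: cost 21, carry weight 13, value 102
- C+D+E: cost 28, carry weight 13, value 93
- C+D: cost 19, carry weight 11, value 88
Best: 102 util.

102 util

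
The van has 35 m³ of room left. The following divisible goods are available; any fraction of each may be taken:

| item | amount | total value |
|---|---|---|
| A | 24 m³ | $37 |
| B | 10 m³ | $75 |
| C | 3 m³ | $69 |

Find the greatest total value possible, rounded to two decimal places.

Take in order of value per unit:
- C (69/3 per unit): all 3 → value 69, running total 69.00
- B (75/10 per unit): all 10 → value 75, running total 144.00
- A (37/24 per unit): 22 of 24 → value 22×37/24 = 33.9167, running total 177.92
Total 177.92.

177.92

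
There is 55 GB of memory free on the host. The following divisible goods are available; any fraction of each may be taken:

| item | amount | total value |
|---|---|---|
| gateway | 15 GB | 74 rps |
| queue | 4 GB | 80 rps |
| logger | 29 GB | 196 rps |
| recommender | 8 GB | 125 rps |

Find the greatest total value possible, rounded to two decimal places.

470.07

Take in order of value per unit:
- queue (80/4 per unit): all 4 → value 80, running total 80.00
- recommender (125/8 per unit): all 8 → value 125, running total 205.00
- logger (196/29 per unit): all 29 → value 196, running total 401.00
- gateway (74/15 per unit): 14 of 15 → value 14×74/15 = 69.0667, running total 470.07
Total 470.07.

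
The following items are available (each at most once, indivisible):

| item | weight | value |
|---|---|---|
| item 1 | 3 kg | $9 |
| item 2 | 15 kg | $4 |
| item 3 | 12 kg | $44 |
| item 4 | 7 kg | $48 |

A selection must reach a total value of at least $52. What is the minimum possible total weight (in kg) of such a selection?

10

Subsets with value ≥ 52, sorted by total weight:
- item 1+item 4: weight 10, value 57
- item 1+item 3: weight 15, value 53
- item 3+item 4: weight 19, value 92
Minimum weight: 10 kg.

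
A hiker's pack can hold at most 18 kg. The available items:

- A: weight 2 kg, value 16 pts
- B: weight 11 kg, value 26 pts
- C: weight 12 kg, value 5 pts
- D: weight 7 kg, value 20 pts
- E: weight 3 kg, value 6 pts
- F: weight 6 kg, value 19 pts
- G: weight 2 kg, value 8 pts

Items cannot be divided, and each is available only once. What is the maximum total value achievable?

Check high-value combinations within 18 kg:
- A+D+F+G: weight 2+7+6+2=17, value 16+20+19+8=63
- A+D+E+F: weight 2+7+3+6=18, value 16+20+6+19=61
- A+B+E+G: weight 2+11+3+2=18, value 16+26+6+8=56
Best: 63 pts.

63 pts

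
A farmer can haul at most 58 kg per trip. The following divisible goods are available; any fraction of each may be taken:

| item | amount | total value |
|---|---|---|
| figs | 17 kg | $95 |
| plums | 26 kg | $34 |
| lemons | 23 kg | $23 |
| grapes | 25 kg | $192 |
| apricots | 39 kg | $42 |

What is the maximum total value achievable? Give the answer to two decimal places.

Take in order of value per unit:
- grapes (192/25 per unit): all 25 → value 192, running total 192.00
- figs (95/17 per unit): all 17 → value 95, running total 287.00
- plums (34/26 per unit): 16 of 26 → value 16×34/26 = 20.9231, running total 307.92
Total 307.92.

307.92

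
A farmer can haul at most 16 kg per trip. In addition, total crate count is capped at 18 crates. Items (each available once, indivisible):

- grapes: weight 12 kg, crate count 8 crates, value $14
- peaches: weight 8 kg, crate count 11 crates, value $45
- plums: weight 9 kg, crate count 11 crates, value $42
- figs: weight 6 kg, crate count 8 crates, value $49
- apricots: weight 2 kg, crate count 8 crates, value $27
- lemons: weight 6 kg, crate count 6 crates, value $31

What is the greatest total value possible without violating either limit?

Feasible sets respecting both limits:
- figs+lemons: weight 12, crate count 14, value 80
- figs+apricots: weight 8, crate count 16, value 76
- peaches+lemons: weight 14, crate count 17, value 76
Best: $80.

$80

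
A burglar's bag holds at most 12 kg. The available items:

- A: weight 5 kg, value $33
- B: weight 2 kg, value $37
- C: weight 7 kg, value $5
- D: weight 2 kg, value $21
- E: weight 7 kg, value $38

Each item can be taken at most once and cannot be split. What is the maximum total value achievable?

Check high-value combinations within 12 kg:
- B+D+E: weight 2+2+7=11, value 37+21+38=96
- A+B+D: weight 5+2+2=9, value 33+37+21=91
- B+E: weight 2+7=9, value 37+38=75
- A+E: weight 5+7=12, value 33+38=71
Best: $96.

$96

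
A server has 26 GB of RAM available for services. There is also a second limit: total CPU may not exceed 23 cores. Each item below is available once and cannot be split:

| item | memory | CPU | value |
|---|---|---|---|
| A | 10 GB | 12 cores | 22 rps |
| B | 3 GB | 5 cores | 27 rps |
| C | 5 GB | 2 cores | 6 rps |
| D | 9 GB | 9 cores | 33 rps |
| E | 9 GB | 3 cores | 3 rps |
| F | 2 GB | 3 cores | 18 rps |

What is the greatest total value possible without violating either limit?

84 rps

Feasible sets respecting both limits:
- B+C+D+F: memory 19, CPU 19, value 84
- B+D+E+F: memory 23, CPU 20, value 81
- B+D+F: memory 14, CPU 17, value 78
Best: 84 rps.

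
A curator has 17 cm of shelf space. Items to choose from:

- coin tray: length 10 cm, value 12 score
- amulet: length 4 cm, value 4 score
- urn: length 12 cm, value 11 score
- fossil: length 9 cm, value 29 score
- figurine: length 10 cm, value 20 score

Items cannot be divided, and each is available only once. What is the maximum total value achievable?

This is a 0/1 knapsack; check combinations near the capacity.
- amulet+fossil: length 4+9=13, value 4+29=33
- fossil: length 9, value 29
- amulet+figurine: length 4+10=14, value 4+20=24
- figurine: length 10, value 20
Best: 33 score.

33 score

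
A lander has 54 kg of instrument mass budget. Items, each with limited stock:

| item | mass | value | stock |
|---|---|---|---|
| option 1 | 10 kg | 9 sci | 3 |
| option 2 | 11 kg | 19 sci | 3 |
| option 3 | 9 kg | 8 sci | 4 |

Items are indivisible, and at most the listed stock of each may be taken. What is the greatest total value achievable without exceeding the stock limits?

Top feasible selections:
- 2×option 1 + 3×option 2: mass 53, value 75
- 1×option 1 + 3×option 2 + 1×option 3: mass 52, value 74
- 3×option 2 + 2×option 3: mass 51, value 73
Best: 75 sci.

75 sci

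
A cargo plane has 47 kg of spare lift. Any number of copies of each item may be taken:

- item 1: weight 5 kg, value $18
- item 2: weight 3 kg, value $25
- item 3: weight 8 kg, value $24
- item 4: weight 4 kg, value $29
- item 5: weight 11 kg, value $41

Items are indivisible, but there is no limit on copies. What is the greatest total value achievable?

$383

Best value-per-unit is item 2 at 25/3; filling with it alone gives 15×25 = 375.
Optimal mix: 13×item 2 + 2×item 4 → weight 47, value 383.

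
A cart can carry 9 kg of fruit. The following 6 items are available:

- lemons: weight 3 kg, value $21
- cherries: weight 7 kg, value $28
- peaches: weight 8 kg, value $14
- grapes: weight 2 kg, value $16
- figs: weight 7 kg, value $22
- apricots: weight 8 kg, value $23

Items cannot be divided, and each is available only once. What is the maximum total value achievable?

Check high-value combinations within 9 kg:
- cherries+grapes: weight 7+2=9, value 28+16=44
- grapes+figs: weight 2+7=9, value 16+22=38
- lemons+grapes: weight 3+2=5, value 21+16=37
Best: $44.

$44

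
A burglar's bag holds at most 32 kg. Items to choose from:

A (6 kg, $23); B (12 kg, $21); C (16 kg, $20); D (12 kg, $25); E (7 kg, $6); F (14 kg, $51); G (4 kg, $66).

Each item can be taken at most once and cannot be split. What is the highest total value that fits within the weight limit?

$146

Check high-value combinations within 32 kg:
- A+E+F+G: weight 6+7+14+4=31, value 23+6+51+66=146
- D+F+G: weight 12+14+4=30, value 25+51+66=142
- A+F+G: weight 6+14+4=24, value 23+51+66=140
- B+F+G: weight 12+14+4=30, value 21+51+66=138
Best: $146.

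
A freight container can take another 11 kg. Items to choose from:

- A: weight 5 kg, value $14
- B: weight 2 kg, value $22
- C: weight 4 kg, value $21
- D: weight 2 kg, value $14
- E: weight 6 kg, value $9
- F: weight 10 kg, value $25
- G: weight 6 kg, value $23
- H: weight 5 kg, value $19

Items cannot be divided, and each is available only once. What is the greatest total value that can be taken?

$62

Check high-value combinations within 11 kg:
- B+C+H: weight 2+4+5=11, value 22+21+19=62
- B+D+G: weight 2+2+6=10, value 22+14+23=59
- B+C+D: weight 2+4+2=8, value 22+21+14=57
- A+B+C: weight 5+2+4=11, value 14+22+21=57
- B+D+H: weight 2+2+5=9, value 22+14+19=55
Best: $62.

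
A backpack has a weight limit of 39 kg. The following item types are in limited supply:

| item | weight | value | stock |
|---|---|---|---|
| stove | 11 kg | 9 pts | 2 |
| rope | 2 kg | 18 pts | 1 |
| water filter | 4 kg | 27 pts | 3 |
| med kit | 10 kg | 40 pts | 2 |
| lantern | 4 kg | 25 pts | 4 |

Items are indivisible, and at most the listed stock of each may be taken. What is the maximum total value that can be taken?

Top feasible selections:
- 3×water filter + 1×med kit + 4×lantern: weight 38, value 221
- 1×rope + 3×water filter + 1×med kit + 3×lantern: weight 36, value 214
- 1×rope + 2×water filter + 1×med kit + 4×lantern: weight 36, value 212
Best: 221 pts.

221 pts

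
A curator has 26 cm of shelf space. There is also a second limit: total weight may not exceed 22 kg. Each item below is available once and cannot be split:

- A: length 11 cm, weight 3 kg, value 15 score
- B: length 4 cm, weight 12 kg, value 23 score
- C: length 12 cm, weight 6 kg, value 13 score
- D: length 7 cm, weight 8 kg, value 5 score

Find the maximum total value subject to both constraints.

38 score

Feasible sets respecting both limits:
- A+B: length 15, weight 15, value 38
- B+C: length 16, weight 18, value 36
- A+C: length 23, weight 9, value 28
- B+D: length 11, weight 20, value 28
Best: 38 score.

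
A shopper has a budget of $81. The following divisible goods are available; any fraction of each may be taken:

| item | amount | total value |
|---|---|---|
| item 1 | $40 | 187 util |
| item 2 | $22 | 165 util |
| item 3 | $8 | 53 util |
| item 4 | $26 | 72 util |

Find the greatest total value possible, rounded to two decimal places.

Take in order of value per unit:
- item 2 (165/22 per unit): all 22 → value 165, running total 165.00
- item 3 (53/8 per unit): all 8 → value 53, running total 218.00
- item 1 (187/40 per unit): all 40 → value 187, running total 405.00
- item 4 (72/26 per unit): 11 of 26 → value 11×72/26 = 30.4615, running total 435.46
Total 435.46.

435.46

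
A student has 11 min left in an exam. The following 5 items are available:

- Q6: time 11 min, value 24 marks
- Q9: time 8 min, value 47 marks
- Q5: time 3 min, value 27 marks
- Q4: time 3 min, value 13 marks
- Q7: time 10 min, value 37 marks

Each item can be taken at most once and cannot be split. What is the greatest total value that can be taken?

74 marks

This is a 0/1 knapsack; check combinations near the capacity.
- Q9+Q5: time 8+3=11, value 47+27=74
- Q9+Q4: time 8+3=11, value 47+13=60
- Q9: time 8, value 47
- Q5+Q4: time 3+3=6, value 27+13=40
- Q7: time 10, value 37
Best: 74 marks.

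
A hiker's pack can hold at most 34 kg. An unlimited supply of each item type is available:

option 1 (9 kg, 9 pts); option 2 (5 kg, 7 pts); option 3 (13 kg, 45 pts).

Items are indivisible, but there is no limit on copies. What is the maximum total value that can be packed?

Best value-per-unit is option 3 at 45/13; filling with it alone gives 2×45 = 90.
Optimal mix: 1×option 2 + 2×option 3 → weight 31, value 97.

97 pts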